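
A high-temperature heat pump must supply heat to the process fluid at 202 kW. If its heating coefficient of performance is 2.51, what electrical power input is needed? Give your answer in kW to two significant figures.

Ẇ = Q̇_H/COP_HP = 202.0/2.51 = 80.48 kW.

80 kW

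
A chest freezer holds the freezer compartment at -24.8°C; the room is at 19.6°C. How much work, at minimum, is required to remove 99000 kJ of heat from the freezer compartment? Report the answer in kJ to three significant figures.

17700 kJ

In absolute terms T_C = 248.35 K and T_H = 292.75 K, so ΔT = 44.40 K.
The reversible limit is COP_R = T_C/ΔT = 5.593, so W_min = Q_C/COP = Q_C·ΔT/T_C.
W_min = 99000 × 44.40/248.35 = 17700 kJ.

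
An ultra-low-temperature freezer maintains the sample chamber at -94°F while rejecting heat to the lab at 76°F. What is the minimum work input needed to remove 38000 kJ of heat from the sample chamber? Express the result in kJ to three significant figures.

17700 kJ

In absolute terms T_C = 203.15 K and T_H = 297.59 K, so ΔT = 94.44 K.
The reversible limit is COP_R = T_C/ΔT = 2.151, so W_min = Q_C/COP = Q_C·ΔT/T_C.
W_min = 38000 × 94.44/203.15 = 17670 kJ.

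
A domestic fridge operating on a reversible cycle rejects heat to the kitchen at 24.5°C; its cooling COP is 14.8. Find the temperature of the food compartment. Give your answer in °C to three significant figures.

For a Carnot refrigerator COP_R = T_C/(T_H − T_C), so T_C = COP·T_H/(1 + COP).
With T_H = 297.65 K, T_C = 14.8 × 297.65/15.80 = 278.81 K.
Converting, 278.81 K = 5.66°C.

5.66 °C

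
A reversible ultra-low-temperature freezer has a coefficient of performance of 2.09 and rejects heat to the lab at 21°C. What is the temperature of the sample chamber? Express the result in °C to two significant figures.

For a Carnot refrigerator COP_R = T_C/(T_H − T_C), so T_C = COP·T_H/(1 + COP).
With T_H = 294.15 K, T_C = 2.09 × 294.15/3.090 = 198.96 K.
Converting, 198.96 K = -74.19°C.

-74 °C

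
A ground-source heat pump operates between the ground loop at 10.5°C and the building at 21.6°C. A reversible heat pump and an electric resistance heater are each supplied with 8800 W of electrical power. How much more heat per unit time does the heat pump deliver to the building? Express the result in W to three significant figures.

225000 W

In absolute terms T_C = 283.65 K and T_H = 294.75 K, so ΔT = 11.10 K.
COP_Carnot = T_H/ΔT = 294.75/11.10 = 26.55.
The heat pump delivers Q̇_H = COP × Ẇ = 233700 W; the resistance heater delivers Ẇ = 8800 W.
Extra = (COP − 1)·Ẇ = 224900 W.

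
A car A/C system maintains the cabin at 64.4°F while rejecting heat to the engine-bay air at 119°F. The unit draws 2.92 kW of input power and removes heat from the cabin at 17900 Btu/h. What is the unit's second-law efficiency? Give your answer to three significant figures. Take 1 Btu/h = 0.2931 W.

Converting, Q̇_C = 17900 Btu/h = 5.246 kW, so COP_actual = Q̇_C/Ẇ = 5.246/2.920 = 1.797.
In absolute terms T_C = 291.15 K and T_H = 321.48 K, so ΔT = 30.33 K.
COP_Carnot = T_C/ΔT = 291.15/30.33 = 9.598.
η_II = COP_actual/COP_Carnot = 1.797/9.598 = 0.1872.

0.187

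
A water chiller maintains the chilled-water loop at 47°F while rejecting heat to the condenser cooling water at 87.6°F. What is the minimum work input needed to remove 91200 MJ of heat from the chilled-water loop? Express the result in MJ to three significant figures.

7310 MJ

In absolute terms T_C = 281.48 K and T_H = 304.04 K, so ΔT = 22.56 K.
The reversible limit is COP_R = T_C/ΔT = 12.48, so W_min = Q_C/COP = Q_C·ΔT/T_C.
W_min = 91200 × 22.56/281.48 = 7308 MJ.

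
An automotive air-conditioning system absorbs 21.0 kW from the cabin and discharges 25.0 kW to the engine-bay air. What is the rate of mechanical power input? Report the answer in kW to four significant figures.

For a cyclic device the first law requires Q̇_H = Q̇_C + Ẇ.
Ẇ = Q̇_H − Q̇_C = 4.000 kW.

4.000 kW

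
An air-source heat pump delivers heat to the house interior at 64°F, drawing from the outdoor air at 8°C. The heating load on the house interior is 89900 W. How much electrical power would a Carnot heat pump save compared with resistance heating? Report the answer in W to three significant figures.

86900 W

In absolute terms T_C = 281.15 K and T_H = 290.93 K, so ΔT = 9.778 K.
COP_Carnot = T_H/ΔT = 290.93/9.778 = 29.75.
Resistance heating needs Ẇ_res = Q̇_H = 89900 W; the reversible heat pump needs only Ẇ_hp = Q̇_H/COP = 3021 W.
Saving = 89900 − 3021 = 86880 W.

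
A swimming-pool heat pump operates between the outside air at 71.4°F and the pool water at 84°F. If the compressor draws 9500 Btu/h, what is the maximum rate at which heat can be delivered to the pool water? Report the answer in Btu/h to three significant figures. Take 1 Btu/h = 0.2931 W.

In absolute terms T_C = 295.04 K and T_H = 302.04 K, so ΔT = 7.000 K.
COP_Carnot = T_H/ΔT = 302.04/7.000 = 43.15.
Q̇_max = COP_Carnot × Ẇ = 43.15 × 9500 Btu/h = 409900 Btu/h.

410000 Btu/h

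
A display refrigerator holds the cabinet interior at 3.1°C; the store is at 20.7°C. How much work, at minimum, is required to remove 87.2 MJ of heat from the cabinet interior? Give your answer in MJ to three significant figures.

5.56 MJ

In absolute terms T_C = 276.25 K and T_H = 293.85 K, so ΔT = 17.60 K.
The reversible limit is COP_R = T_C/ΔT = 15.70, so W_min = Q_C/COP = Q_C·ΔT/T_C.
W_min = 87.20 × 17.60/276.25 = 5.556 MJ.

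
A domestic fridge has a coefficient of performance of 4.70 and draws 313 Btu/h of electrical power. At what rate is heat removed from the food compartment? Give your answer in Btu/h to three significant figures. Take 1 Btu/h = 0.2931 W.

Q̇_C = COP × Ẇ = 4.70 × 313.0 = 1471 Btu/h.

1470 Btu/h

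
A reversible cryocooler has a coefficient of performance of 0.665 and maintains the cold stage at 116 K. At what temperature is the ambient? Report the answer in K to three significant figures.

COP_R = T_C/(T_H − T_C) gives T_H − T_C = T_C/COP.
With T_C = 116.00 K, T_H = 116.00 × (1 + 1/0.665) = 290.44 K.

290 K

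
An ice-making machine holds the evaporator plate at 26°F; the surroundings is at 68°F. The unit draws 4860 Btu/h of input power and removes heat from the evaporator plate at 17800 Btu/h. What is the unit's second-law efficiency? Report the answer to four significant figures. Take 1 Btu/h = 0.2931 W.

0.3167

COP_actual = Q̇_C/Ẇ = 17800/4860 = 3.663.
In absolute terms T_C = 269.82 K and T_H = 293.15 K, so ΔT = 23.33 K.
COP_Carnot = T_C/ΔT = 269.82/23.33 = 11.56.
η_II = COP_actual/COP_Carnot = 3.663/11.56 = 0.3167.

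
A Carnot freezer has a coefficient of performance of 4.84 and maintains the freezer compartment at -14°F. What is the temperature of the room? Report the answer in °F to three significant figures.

COP_R = T_C/(T_H − T_C) gives T_H − T_C = T_C/COP.
With T_C = 247.59 K, T_H = 247.59 × (1 + 1/4.84) = 298.75 K.
Converting, 298.75 K = 78.08°F.

78.1 °F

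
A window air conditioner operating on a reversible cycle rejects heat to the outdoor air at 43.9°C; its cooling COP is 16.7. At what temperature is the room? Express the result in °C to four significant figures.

25.99 °C

For a Carnot refrigerator COP_R = T_C/(T_H − T_C), so T_C = COP·T_H/(1 + COP).
With T_H = 317.05 K, T_C = 16.7 × 317.05/17.70 = 299.14 K.
Converting, 299.14 K = 25.99°C.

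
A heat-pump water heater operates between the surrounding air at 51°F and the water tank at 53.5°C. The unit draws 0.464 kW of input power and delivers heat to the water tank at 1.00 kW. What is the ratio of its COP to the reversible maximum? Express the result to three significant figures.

0.283

COP_actual = Q̇_H/Ẇ = 1.000/0.4640 = 2.155.
In absolute terms T_C = 283.71 K and T_H = 326.65 K, so ΔT = 42.94 K.
COP_Carnot = T_H/ΔT = 326.65/42.94 = 7.606.
η_II = COP_actual/COP_Carnot = 2.155/7.606 = 0.2833.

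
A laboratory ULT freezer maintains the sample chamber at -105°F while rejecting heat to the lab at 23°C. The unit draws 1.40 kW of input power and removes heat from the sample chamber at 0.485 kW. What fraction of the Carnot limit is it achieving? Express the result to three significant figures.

COP_actual = Q̇_C/Ẇ = 0.4850/1.400 = 0.3464.
In absolute terms T_C = 197.04 K and T_H = 296.15 K, so ΔT = 99.11 K.
COP_Carnot = T_C/ΔT = 197.04/99.11 = 1.988.
η_II = COP_actual/COP_Carnot = 0.3464/1.988 = 0.1743.

0.174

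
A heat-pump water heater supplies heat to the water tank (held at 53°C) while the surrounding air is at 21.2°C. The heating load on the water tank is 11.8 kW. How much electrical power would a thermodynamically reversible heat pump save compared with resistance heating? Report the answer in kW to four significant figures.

10.65 kW

In absolute terms T_C = 294.35 K and T_H = 326.15 K, so ΔT = 31.80 K.
COP_Carnot = T_H/ΔT = 326.15/31.80 = 10.26.
Resistance heating needs Ẇ_res = Q̇_H = 11.80 kW; the reversible heat pump needs only Ẇ_hp = Q̇_H/COP = 1.151 kW.
Saving = 11.80 − 1.151 = 10.65 kW.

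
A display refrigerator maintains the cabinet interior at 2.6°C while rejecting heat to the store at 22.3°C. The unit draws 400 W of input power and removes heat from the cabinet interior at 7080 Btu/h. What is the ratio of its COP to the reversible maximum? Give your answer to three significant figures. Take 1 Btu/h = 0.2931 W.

0.371

Converting, Q̇_C = 7080 Btu/h = 2075 W, so COP_actual = Q̇_C/Ẇ = 2075/400.0 = 5.188.
In absolute terms T_C = 275.75 K and T_H = 295.45 K, so ΔT = 19.70 K.
COP_Carnot = T_C/ΔT = 275.75/19.70 = 14.00.
η_II = COP_actual/COP_Carnot = 5.188/14.00 = 0.3706.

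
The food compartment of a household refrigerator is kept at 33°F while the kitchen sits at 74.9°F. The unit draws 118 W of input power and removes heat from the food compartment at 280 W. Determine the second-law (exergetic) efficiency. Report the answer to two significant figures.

0.20

COP_actual = Q̇_C/Ẇ = 280.0/118.0 = 2.373.
In absolute terms T_C = 273.71 K and T_H = 296.98 K, so ΔT = 23.28 K.
COP_Carnot = T_C/ΔT = 273.71/23.28 = 11.76.
η_II = COP_actual/COP_Carnot = 2.373/11.76 = 0.2018.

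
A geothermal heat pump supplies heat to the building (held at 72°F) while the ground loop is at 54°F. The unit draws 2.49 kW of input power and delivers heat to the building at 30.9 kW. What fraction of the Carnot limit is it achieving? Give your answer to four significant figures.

COP_actual = Q̇_H/Ẇ = 30.90/2.490 = 12.41.
In absolute terms T_C = 285.37 K and T_H = 295.37 K, so ΔT = 10.00 K.
COP_Carnot = T_H/ΔT = 295.37/10.00 = 29.54.
η_II = COP_actual/COP_Carnot = 12.41/29.54 = 0.4201.

0.4201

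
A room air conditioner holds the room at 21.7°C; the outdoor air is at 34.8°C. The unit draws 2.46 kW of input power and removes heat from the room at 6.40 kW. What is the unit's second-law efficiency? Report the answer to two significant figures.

0.12

COP_actual = Q̇_C/Ẇ = 6.400/2.460 = 2.602.
In absolute terms T_C = 294.85 K and T_H = 307.95 K, so ΔT = 13.10 K.
COP_Carnot = T_C/ΔT = 294.85/13.10 = 22.51.
η_II = COP_actual/COP_Carnot = 2.602/22.51 = 0.1156.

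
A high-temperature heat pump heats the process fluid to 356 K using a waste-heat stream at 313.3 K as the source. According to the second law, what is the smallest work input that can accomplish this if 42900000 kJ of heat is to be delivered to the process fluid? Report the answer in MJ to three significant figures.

5150 MJ

The reservoir spacing is ΔT = 356 − 313.3 = 42.70 K.
The reversible limit is COP_HP = T_H/ΔT = 8.337, so W_min = Q_H/COP = Q_H·ΔT/T_H.
W_min = 42900000 × 42.70/356.00 = 5146000 kJ = 5146 MJ.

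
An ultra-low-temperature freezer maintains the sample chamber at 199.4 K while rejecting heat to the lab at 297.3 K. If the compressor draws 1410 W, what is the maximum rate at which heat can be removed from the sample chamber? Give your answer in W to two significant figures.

2900 W

The reservoir spacing is ΔT = 297.3 − 199.4 = 97.90 K.
COP_Carnot = T_C/ΔT = 199.40/97.90 = 2.037.
Q̇_max = COP_Carnot × Ẇ = 2.037 × 1410 W = 2872 W.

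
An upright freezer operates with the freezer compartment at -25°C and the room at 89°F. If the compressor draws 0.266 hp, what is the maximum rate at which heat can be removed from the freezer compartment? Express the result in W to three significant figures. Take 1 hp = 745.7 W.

In absolute terms T_C = 248.15 K and T_H = 304.82 K, so ΔT = 56.67 K.
COP_Carnot = T_C/ΔT = 248.15/56.67 = 4.379.
Q̇_max = COP_Carnot × Ẇ = 4.379 × 0.2660 hp = 1.165 hp = 868.6 W.

869 W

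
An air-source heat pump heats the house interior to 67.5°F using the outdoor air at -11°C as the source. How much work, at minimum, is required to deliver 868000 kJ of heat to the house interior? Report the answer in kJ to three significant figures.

91100 kJ

In absolute terms T_C = 262.15 K and T_H = 292.87 K, so ΔT = 30.72 K.
The reversible limit is COP_HP = T_H/ΔT = 9.533, so W_min = Q_H/COP = Q_H·ΔT/T_H.
W_min = 868000 × 30.72/292.87 = 91050 kJ.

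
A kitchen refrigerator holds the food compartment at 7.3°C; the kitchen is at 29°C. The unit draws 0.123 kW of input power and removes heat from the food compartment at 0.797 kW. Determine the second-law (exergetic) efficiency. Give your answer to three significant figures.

0.501

COP_actual = Q̇_C/Ẇ = 0.7970/0.1230 = 6.480.
In absolute terms T_C = 280.45 K and T_H = 302.15 K, so ΔT = 21.70 K.
COP_Carnot = T_C/ΔT = 280.45/21.70 = 12.92.
η_II = COP_actual/COP_Carnot = 6.480/12.92 = 0.5014.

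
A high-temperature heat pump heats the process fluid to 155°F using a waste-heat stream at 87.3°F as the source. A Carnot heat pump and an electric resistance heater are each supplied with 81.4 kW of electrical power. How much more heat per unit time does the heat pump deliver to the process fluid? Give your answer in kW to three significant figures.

In absolute terms T_C = 303.87 K and T_H = 341.48 K, so ΔT = 37.61 K.
COP_Carnot = T_H/ΔT = 341.48/37.61 = 9.079.
The heat pump delivers Q̇_H = COP × Ẇ = 739.1 kW; the resistance heater delivers Ẇ = 81.40 kW.
Extra = (COP − 1)·Ẇ = 657.7 kW.

658 kW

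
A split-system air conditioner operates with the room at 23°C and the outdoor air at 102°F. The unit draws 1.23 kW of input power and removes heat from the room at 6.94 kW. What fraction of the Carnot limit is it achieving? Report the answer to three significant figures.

COP_actual = Q̇_C/Ẇ = 6.940/1.230 = 5.642.
In absolute terms T_C = 296.15 K and T_H = 312.04 K, so ΔT = 15.89 K.
COP_Carnot = T_C/ΔT = 296.15/15.89 = 18.64.
η_II = COP_actual/COP_Carnot = 5.642/18.64 = 0.3027.

0.303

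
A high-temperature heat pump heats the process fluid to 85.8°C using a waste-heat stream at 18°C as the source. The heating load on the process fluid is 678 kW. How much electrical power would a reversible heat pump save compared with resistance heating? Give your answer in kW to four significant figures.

549.9 kW

In absolute terms T_C = 291.15 K and T_H = 358.95 K, so ΔT = 67.80 K.
COP_Carnot = T_H/ΔT = 358.95/67.80 = 5.294.
Resistance heating needs Ẇ_res = Q̇_H = 678.0 kW; the reversible heat pump needs only Ẇ_hp = Q̇_H/COP = 128.1 kW.
Saving = 678.0 − 128.1 = 549.9 kW.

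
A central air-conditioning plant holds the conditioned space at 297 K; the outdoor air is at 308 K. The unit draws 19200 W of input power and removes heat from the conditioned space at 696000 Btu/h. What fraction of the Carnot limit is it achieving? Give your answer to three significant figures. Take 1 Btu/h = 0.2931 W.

0.394

Converting, Q̇_C = 696000 Btu/h = 204000 W, so COP_actual = Q̇_C/Ẇ = 204000/19200 = 10.62.
The reservoir spacing is ΔT = 308 − 297 = 11.00 K.
COP_Carnot = T_C/ΔT = 297.00/11.00 = 27.00.
η_II = COP_actual/COP_Carnot = 10.62/27.00 = 0.3935.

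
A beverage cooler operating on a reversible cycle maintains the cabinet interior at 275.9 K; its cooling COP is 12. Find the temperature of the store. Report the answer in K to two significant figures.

300 K

COP_R = T_C/(T_H − T_C) gives T_H − T_C = T_C/COP.
With T_C = 275.90 K, T_H = 275.90 × (1 + 1/12) = 298.89 K.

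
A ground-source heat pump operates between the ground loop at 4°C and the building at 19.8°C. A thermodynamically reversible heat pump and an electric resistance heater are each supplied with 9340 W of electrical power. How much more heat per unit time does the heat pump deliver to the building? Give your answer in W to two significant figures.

160000 W

In absolute terms T_C = 277.15 K and T_H = 292.95 K, so ΔT = 15.80 K.
COP_Carnot = T_H/ΔT = 292.95/15.80 = 18.54.
The heat pump delivers Q̇_H = COP × Ẇ = 173200 W; the resistance heater delivers Ẇ = 9340 W.
Extra = (COP − 1)·Ẇ = 163800 W.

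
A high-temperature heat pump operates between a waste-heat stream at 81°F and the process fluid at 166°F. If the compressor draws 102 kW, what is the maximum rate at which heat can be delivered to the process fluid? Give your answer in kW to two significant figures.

In absolute terms T_C = 300.37 K and T_H = 347.59 K, so ΔT = 47.22 K.
COP_Carnot = T_H/ΔT = 347.59/47.22 = 7.361.
Q̇_max = COP_Carnot × Ẇ = 7.361 × 102.0 kW = 750.8 kW.

750 kW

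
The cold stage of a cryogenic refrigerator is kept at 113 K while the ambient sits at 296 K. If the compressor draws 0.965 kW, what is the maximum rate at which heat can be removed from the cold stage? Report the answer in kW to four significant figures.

The reservoir spacing is ΔT = 296 − 113 = 183.0 K.
COP_Carnot = T_C/ΔT = 113.00/183.0 = 0.6175.
Q̇_max = COP_Carnot × Ẇ = 0.6175 × 0.9650 kW = 0.5959 kW.

0.5959 kW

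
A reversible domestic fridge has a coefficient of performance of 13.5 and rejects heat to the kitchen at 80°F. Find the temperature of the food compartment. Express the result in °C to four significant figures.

5.990 °C

For a Carnot refrigerator COP_R = T_C/(T_H − T_C), so T_C = COP·T_H/(1 + COP).
With T_H = 299.82 K, T_C = 13.5 × 299.82/14.50 = 279.14 K.
Converting, 279.14 K = 5.99°C.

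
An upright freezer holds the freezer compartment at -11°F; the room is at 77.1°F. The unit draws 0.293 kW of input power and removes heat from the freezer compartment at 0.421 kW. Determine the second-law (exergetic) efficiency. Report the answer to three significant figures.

0.282

COP_actual = Q̇_C/Ẇ = 0.4210/0.2930 = 1.437.
In absolute terms T_C = 249.26 K and T_H = 298.21 K, so ΔT = 48.94 K.
COP_Carnot = T_C/ΔT = 249.26/48.94 = 5.093.
η_II = COP_actual/COP_Carnot = 1.437/5.093 = 0.2821.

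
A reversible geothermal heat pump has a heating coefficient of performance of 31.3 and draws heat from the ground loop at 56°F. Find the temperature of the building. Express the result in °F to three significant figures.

73.0 °F

COP_HP = T_H/(T_H − T_C) rearranges to T_H = COP·T_C/(COP − 1).
With T_C = 286.48 K, T_H = 31.3 × 286.48/30.30 = 295.94 K.
Converting, 295.94 K = 73.02°F.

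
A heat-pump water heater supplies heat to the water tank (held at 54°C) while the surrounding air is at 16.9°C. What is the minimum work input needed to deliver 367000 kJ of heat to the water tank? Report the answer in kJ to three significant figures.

In absolute terms T_C = 290.05 K and T_H = 327.15 K, so ΔT = 37.10 K.
The reversible limit is COP_HP = T_H/ΔT = 8.818, so W_min = Q_H/COP = Q_H·ΔT/T_H.
W_min = 367000 × 37.10/327.15 = 41620 kJ.

41600 kJ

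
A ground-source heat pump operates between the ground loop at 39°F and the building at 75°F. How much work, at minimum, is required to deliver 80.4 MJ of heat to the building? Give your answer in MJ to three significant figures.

5.41 MJ

In absolute terms T_C = 277.04 K and T_H = 297.04 K, so ΔT = 20.00 K.
The reversible limit is COP_HP = T_H/ΔT = 14.85, so W_min = Q_H/COP = Q_H·ΔT/T_H.
W_min = 80.40 × 20.00/297.04 = 5.413 MJ.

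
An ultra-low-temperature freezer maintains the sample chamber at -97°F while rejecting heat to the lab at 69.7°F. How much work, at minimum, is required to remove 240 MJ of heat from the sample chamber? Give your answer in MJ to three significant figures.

In absolute terms T_C = 201.48 K and T_H = 294.09 K, so ΔT = 92.61 K.
The reversible limit is COP_R = T_C/ΔT = 2.176, so W_min = Q_C/COP = Q_C·ΔT/T_C.
W_min = 240.0 × 92.61/201.48 = 110.3 MJ.

110 MJ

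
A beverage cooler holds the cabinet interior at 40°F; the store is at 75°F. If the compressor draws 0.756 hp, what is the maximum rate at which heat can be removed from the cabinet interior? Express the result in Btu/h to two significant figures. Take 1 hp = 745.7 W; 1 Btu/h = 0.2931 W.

27000 Btu/h

In absolute terms T_C = 277.59 K and T_H = 297.04 K, so ΔT = 19.44 K.
COP_Carnot = T_C/ΔT = 277.59/19.44 = 14.28.
Q̇_max = COP_Carnot × Ẇ = 14.28 × 0.7560 hp = 10.79 hp = 27460 Btu/h.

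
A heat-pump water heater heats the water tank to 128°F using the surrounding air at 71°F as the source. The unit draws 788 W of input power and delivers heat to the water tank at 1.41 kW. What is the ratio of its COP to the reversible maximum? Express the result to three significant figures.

0.174

Converting, Q̇_H = 1.410 kW = 1410 W, so COP_actual = Q̇_H/Ẇ = 1410/788.0 = 1.789.
In absolute terms T_C = 294.82 K and T_H = 326.48 K, so ΔT = 31.67 K.
COP_Carnot = T_H/ΔT = 326.48/31.67 = 10.31.
η_II = COP_actual/COP_Carnot = 1.789/10.31 = 0.1736.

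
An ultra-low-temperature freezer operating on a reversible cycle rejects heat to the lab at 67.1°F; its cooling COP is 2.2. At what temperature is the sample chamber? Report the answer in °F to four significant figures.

-97.52 °F

For a Carnot refrigerator COP_R = T_C/(T_H − T_C), so T_C = COP·T_H/(1 + COP).
With T_H = 292.65 K, T_C = 2.2 × 292.65/3.200 = 201.20 K.
Converting, 201.20 K = -97.52°F.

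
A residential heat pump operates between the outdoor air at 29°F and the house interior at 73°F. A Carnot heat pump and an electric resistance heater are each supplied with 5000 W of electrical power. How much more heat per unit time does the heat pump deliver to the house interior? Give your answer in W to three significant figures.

In absolute terms T_C = 271.48 K and T_H = 295.93 K, so ΔT = 24.44 K.
COP_Carnot = T_H/ΔT = 295.93/24.44 = 12.11.
The heat pump delivers Q̇_H = COP × Ẇ = 60530 W; the resistance heater delivers Ẇ = 5000 W.
Extra = (COP − 1)·Ẇ = 55530 W.

55500 W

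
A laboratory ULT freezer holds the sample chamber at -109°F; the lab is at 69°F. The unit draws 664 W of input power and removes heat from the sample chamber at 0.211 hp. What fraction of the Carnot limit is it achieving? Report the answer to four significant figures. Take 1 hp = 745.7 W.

0.1203

Converting, Q̇_C = 0.2110 hp = 157.3 W, so COP_actual = Q̇_C/Ẇ = 157.3/664.0 = 0.2370.
In absolute terms T_C = 194.82 K and T_H = 293.71 K, so ΔT = 98.89 K.
COP_Carnot = T_C/ΔT = 194.82/98.89 = 1.970.
η_II = COP_actual/COP_Carnot = 0.2370/1.970 = 0.1203.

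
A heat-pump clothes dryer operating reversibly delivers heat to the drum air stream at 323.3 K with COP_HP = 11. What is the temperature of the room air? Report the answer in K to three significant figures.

294 K

COP_HP = T_H/(T_H − T_C) gives T_H − T_C = T_H/COP.
With T_H = 323.30 K, T_C = 323.30 × (1 − 1/11) = 293.91 K.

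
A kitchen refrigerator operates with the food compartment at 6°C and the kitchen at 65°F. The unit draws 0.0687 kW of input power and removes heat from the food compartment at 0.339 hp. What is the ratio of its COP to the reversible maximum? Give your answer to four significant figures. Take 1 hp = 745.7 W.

0.1626

Converting, Q̇_C = 0.3390 hp = 0.2528 kW, so COP_actual = Q̇_C/Ẇ = 0.2528/0.06870 = 3.680.
In absolute terms T_C = 279.15 K and T_H = 291.48 K, so ΔT = 12.33 K.
COP_Carnot = T_C/ΔT = 279.15/12.33 = 22.63.
η_II = COP_actual/COP_Carnot = 3.680/22.63 = 0.1626.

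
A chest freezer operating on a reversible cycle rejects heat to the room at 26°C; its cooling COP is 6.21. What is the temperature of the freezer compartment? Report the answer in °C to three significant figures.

-15.5 °C

For a Carnot refrigerator COP_R = T_C/(T_H − T_C), so T_C = COP·T_H/(1 + COP).
With T_H = 299.15 K, T_C = 6.21 × 299.15/7.210 = 257.66 K.
Converting, 257.66 K = -15.49°C.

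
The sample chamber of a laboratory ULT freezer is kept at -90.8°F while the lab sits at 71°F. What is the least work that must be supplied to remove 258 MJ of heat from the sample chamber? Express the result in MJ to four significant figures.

In absolute terms T_C = 204.93 K and T_H = 294.82 K, so ΔT = 89.89 K.
The reversible limit is COP_R = T_C/ΔT = 2.280, so W_min = Q_C/COP = Q_C·ΔT/T_C.
W_min = 258.0 × 89.89/204.93 = 113.2 MJ.

113.2 MJ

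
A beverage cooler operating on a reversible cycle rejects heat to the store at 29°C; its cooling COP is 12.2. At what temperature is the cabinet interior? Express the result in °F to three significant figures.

43.0 °F

For a Carnot refrigerator COP_R = T_C/(T_H − T_C), so T_C = COP·T_H/(1 + COP).
With T_H = 302.15 K, T_C = 12.2 × 302.15/13.20 = 279.26 K.
Converting, 279.26 K = 43.00°F.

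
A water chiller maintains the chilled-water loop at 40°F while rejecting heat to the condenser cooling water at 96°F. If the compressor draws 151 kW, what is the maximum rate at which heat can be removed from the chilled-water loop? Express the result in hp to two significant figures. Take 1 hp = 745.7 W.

1800 hp

In absolute terms T_C = 277.59 K and T_H = 308.71 K, so ΔT = 31.11 K.
COP_Carnot = T_C/ΔT = 277.59/31.11 = 8.923.
Q̇_max = COP_Carnot × Ẇ = 8.923 × 151.0 kW = 1347 kW = 1807 hp.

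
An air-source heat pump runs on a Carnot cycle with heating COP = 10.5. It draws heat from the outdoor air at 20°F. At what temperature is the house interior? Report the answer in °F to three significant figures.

70.5 °F

COP_HP = T_H/(T_H − T_C) rearranges to T_H = COP·T_C/(COP − 1).
With T_C = 266.48 K, T_H = 10.5 × 266.48/9.500 = 294.53 K.
Converting, 294.53 K = 70.49°F.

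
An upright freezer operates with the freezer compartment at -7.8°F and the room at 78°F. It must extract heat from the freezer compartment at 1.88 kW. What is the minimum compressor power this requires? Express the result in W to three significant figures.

In absolute terms T_C = 251.04 K and T_H = 298.71 K, so ΔT = 47.67 K.
COP_Carnot = T_C/ΔT = 251.04/47.67 = 5.267.
Ẇ_min = Q̇/COP_Carnot = 1.880/5.267 = 0.3570 kW = 357.0 W.

357 W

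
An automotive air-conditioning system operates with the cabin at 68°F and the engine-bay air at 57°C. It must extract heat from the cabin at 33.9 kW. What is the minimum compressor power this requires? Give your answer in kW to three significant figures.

In absolute terms T_C = 293.15 K and T_H = 330.15 K, so ΔT = 37.00 K.
COP_Carnot = T_C/ΔT = 293.15/37.00 = 7.923.
Ẇ_min = Q̇/COP_Carnot = 33.90/7.923 = 4.279 kW.

4.28 kW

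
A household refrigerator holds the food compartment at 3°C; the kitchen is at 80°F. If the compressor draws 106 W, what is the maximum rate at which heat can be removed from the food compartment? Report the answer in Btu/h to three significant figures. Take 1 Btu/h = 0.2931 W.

In absolute terms T_C = 276.15 K and T_H = 299.82 K, so ΔT = 23.67 K.
COP_Carnot = T_C/ΔT = 276.15/23.67 = 11.67.
Q̇_max = COP_Carnot × Ẇ = 11.67 × 106.0 W = 1237 W = 4220 Btu/h.

4220 Btu/h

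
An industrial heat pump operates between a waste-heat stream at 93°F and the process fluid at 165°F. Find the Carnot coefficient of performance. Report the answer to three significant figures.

In absolute terms T_C = 307.04 K and T_H = 347.04 K, so ΔT = 40.00 K.
For a reversible cycle, COP_Carnot = T_H/ΔT = 347.04/40.00 = 8.676.

8.68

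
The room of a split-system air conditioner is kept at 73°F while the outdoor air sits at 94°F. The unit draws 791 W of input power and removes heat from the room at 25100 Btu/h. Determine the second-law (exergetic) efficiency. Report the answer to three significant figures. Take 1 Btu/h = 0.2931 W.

0.367

Converting, Q̇_C = 25100 Btu/h = 7357 W, so COP_actual = Q̇_C/Ẇ = 7357/791.0 = 9.301.
In absolute terms T_C = 295.93 K and T_H = 307.59 K, so ΔT = 11.67 K.
COP_Carnot = T_C/ΔT = 295.93/11.67 = 25.37.
η_II = COP_actual/COP_Carnot = 9.301/25.37 = 0.3667.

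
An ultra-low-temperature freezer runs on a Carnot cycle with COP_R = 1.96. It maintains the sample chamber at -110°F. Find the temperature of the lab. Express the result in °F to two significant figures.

68 °F

COP_R = T_C/(T_H − T_C) gives T_H − T_C = T_C/COP.
With T_C = 194.26 K, T_H = 194.26 × (1 + 1/1.96) = 293.37 K.
Converting, 293.37 K = 68.40°F.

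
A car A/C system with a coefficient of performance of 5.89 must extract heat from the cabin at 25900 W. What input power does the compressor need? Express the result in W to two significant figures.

4400 W

Ẇ = Q̇_C/COP = 25900/5.89 = 4397 W.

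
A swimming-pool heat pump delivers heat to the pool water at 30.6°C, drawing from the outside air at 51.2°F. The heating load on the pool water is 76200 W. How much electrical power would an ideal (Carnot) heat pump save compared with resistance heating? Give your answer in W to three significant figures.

In absolute terms T_C = 283.82 K and T_H = 303.75 K, so ΔT = 19.93 K.
COP_Carnot = T_H/ΔT = 303.75/19.93 = 15.24.
Resistance heating needs Ẇ_res = Q̇_H = 76200 W; the reversible heat pump needs only Ẇ_hp = Q̇_H/COP = 5001 W.
Saving = 76200 − 5001 = 71200 W.

71200 W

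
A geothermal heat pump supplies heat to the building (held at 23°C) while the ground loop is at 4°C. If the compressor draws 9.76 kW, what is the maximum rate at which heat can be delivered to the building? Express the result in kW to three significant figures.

152 kW

In absolute terms T_C = 277.15 K and T_H = 296.15 K, so ΔT = 19.00 K.
COP_Carnot = T_H/ΔT = 296.15/19.00 = 15.59.
Q̇_max = COP_Carnot × Ẇ = 15.59 × 9.760 kW = 152.1 kW.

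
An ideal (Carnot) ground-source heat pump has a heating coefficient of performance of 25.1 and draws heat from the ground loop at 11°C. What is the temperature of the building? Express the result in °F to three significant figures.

COP_HP = T_H/(T_H − T_C) rearranges to T_H = COP·T_C/(COP − 1).
With T_C = 284.15 K, T_H = 25.1 × 284.15/24.10 = 295.94 K.
Converting, 295.94 K = 73.02°F.

73.0 °F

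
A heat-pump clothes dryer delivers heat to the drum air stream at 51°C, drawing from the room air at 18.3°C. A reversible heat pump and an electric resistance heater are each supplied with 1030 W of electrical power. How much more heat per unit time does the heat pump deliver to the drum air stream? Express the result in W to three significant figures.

In absolute terms T_C = 291.45 K and T_H = 324.15 K, so ΔT = 32.70 K.
COP_Carnot = T_H/ΔT = 324.15/32.70 = 9.913.
The heat pump delivers Q̇_H = COP × Ẇ = 10210 W; the resistance heater delivers Ẇ = 1030 W.
Extra = (COP − 1)·Ẇ = 9180 W.

9180 W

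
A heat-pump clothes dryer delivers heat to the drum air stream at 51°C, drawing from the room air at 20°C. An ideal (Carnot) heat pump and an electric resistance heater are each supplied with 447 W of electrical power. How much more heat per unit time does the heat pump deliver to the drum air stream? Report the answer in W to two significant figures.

In absolute terms T_C = 293.15 K and T_H = 324.15 K, so ΔT = 31.00 K.
COP_Carnot = T_H/ΔT = 324.15/31.00 = 10.46.
The heat pump delivers Q̇_H = COP × Ẇ = 4674 W; the resistance heater delivers Ẇ = 447.0 W.
Extra = (COP − 1)·Ẇ = 4227 W.

4200 W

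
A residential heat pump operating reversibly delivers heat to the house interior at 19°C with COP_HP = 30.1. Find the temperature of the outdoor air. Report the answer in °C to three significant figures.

COP_HP = T_H/(T_H − T_C) gives T_H − T_C = T_H/COP.
With T_H = 292.15 K, T_C = 292.15 × (1 − 1/30.1) = 282.44 K.
Converting, 282.44 K = 9.29°C.

9.29 °C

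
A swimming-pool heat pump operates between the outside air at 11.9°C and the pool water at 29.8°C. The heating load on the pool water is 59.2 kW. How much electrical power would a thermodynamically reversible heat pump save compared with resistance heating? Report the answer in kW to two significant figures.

In absolute terms T_C = 285.05 K and T_H = 302.95 K, so ΔT = 17.90 K.
COP_Carnot = T_H/ΔT = 302.95/17.90 = 16.92.
Resistance heating needs Ẇ_res = Q̇_H = 59.20 kW; the reversible heat pump needs only Ẇ_hp = Q̇_H/COP = 3.498 kW.
Saving = 59.20 − 3.498 = 55.70 kW.

56 kW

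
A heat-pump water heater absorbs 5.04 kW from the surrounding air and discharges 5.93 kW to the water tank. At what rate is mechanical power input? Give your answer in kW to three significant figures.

0.890 kW

For a cyclic device the first law requires Q̇_H = Q̇_C + Ẇ.
Ẇ = Q̇_H − Q̇_C = 0.8900 kW.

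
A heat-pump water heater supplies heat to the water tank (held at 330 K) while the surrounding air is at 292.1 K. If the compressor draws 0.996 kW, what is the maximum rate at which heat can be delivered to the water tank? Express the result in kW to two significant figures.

The reservoir spacing is ΔT = 330 − 292.1 = 37.90 K.
COP_Carnot = T_H/ΔT = 330.00/37.90 = 8.707.
Q̇_max = COP_Carnot × Ẇ = 8.707 × 0.9960 kW = 8.672 kW.

8.7 kW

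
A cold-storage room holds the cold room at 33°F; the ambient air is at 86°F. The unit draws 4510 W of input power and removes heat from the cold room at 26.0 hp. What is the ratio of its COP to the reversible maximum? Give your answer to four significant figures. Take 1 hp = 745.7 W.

Converting, Q̇_C = 26.00 hp = 19390 W, so COP_actual = Q̇_C/Ẇ = 19390/4510 = 4.299.
In absolute terms T_C = 273.71 K and T_H = 303.15 K, so ΔT = 29.44 K.
COP_Carnot = T_C/ΔT = 273.71/29.44 = 9.296.
η_II = COP_actual/COP_Carnot = 4.299/9.296 = 0.4625.

0.4625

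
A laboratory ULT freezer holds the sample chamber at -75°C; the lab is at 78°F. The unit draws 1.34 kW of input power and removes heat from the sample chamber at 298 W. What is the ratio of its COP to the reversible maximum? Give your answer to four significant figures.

Converting, Q̇_C = 298.0 W = 0.2980 kW, so COP_actual = Q̇_C/Ẇ = 0.2980/1.340 = 0.2224.
In absolute terms T_C = 198.15 K and T_H = 298.71 K, so ΔT = 100.6 K.
COP_Carnot = T_C/ΔT = 198.15/100.6 = 1.971.
η_II = COP_actual/COP_Carnot = 0.2224/1.971 = 0.1129.

0.1129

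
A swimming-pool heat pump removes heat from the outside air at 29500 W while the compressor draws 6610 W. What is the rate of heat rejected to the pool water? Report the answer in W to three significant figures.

36100 W

For a cyclic device the first law requires Q̇_H = Q̇_C + Ẇ.
Q̇_H = Q̇_C + Ẇ = 36110 W.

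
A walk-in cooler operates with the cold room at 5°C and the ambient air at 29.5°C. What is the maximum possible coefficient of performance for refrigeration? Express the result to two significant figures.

11

In absolute terms T_C = 278.15 K and T_H = 302.65 K, so ΔT = 24.50 K.
For a reversible cycle, COP_Carnot = T_C/ΔT = 278.15/24.50 = 11.35.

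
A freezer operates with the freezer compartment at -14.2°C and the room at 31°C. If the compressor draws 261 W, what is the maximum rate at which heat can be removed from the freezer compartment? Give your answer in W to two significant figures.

In absolute terms T_C = 258.95 K and T_H = 304.15 K, so ΔT = 45.20 K.
COP_Carnot = T_C/ΔT = 258.95/45.20 = 5.729.
Q̇_max = COP_Carnot × Ẇ = 5.729 × 261.0 W = 1495 W.

1500 W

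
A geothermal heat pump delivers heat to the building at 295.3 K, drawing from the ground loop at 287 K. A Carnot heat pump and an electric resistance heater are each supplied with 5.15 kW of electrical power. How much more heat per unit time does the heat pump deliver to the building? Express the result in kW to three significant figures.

The reservoir spacing is ΔT = 295.3 − 287 = 8.300 K.
COP_Carnot = T_H/ΔT = 295.30/8.300 = 35.58.
The heat pump delivers Q̇_H = COP × Ẇ = 183.2 kW; the resistance heater delivers Ẇ = 5.150 kW.
Extra = (COP − 1)·Ẇ = 178.1 kW.

178 kW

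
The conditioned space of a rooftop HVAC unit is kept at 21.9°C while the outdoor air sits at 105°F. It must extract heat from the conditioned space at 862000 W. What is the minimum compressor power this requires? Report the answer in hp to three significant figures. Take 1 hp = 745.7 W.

73.1 hp

In absolute terms T_C = 295.05 K and T_H = 313.71 K, so ΔT = 18.66 K.
COP_Carnot = T_C/ΔT = 295.05/18.66 = 15.82.
Ẇ_min = Q̇/COP_Carnot = 862000/15.82 = 54500 W = 73.09 hp.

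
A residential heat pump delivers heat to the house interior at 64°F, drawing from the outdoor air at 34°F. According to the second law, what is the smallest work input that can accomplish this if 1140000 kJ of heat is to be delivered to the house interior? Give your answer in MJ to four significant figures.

65.31 MJ

In absolute terms T_C = 274.26 K and T_H = 290.93 K, so ΔT = 16.67 K.
The reversible limit is COP_HP = T_H/ΔT = 17.46, so W_min = Q_H/COP = Q_H·ΔT/T_H.
W_min = 1140000 × 16.67/290.93 = 65310 kJ = 65.31 MJ.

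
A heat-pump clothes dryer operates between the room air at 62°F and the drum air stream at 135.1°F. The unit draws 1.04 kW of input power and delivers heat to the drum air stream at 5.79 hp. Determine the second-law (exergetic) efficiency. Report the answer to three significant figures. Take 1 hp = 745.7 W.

Converting, Q̇_H = 5.790 hp = 4.318 kW, so COP_actual = Q̇_H/Ẇ = 4.318/1.040 = 4.152.
In absolute terms T_C = 289.82 K and T_H = 330.43 K, so ΔT = 40.61 K.
COP_Carnot = T_H/ΔT = 330.43/40.61 = 8.136.
η_II = COP_actual/COP_Carnot = 4.152/8.136 = 0.5102.

0.510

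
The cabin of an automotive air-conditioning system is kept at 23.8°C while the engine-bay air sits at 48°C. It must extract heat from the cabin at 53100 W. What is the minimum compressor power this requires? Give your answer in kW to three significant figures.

In absolute terms T_C = 296.95 K and T_H = 321.15 K, so ΔT = 24.20 K.
COP_Carnot = T_C/ΔT = 296.95/24.20 = 12.27.
Ẇ_min = Q̇/COP_Carnot = 53100/12.27 = 4327 W = 4.327 kW.

4.33 kW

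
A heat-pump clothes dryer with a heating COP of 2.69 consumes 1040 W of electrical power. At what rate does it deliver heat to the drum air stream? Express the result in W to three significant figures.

Q̇_H = COP_HP × Ẇ = 2.69 × 1040 = 2798 W.

2800 W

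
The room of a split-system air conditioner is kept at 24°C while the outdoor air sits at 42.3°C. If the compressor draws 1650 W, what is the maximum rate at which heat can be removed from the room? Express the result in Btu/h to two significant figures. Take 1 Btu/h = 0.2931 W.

In absolute terms T_C = 297.15 K and T_H = 315.45 K, so ΔT = 18.30 K.
COP_Carnot = T_C/ΔT = 297.15/18.30 = 16.24.
Q̇_max = COP_Carnot × Ẇ = 16.24 × 1650 W = 26790 W = 91410 Btu/h.

91000 Btu/h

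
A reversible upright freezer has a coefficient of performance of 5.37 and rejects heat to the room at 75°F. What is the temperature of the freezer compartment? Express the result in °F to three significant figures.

For a Carnot refrigerator COP_R = T_C/(T_H − T_C), so T_C = COP·T_H/(1 + COP).
With T_H = 297.04 K, T_C = 5.37 × 297.04/6.370 = 250.41 K.
Converting, 250.41 K = -8.94°F.

-8.94 °F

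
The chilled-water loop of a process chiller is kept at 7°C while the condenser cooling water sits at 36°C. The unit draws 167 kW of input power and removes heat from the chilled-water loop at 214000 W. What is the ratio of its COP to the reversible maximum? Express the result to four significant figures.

Converting, Q̇_C = 214000 W = 214.0 kW, so COP_actual = Q̇_C/Ẇ = 214.0/167.0 = 1.281.
In absolute terms T_C = 280.15 K and T_H = 309.15 K, so ΔT = 29.00 K.
COP_Carnot = T_C/ΔT = 280.15/29.00 = 9.660.
η_II = COP_actual/COP_Carnot = 1.281/9.660 = 0.1326.

0.1326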